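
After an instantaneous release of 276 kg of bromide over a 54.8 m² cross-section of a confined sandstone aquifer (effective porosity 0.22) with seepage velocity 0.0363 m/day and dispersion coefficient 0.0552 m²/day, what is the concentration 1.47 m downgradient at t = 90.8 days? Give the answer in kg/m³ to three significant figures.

2.44 kg/m³

For an instantaneous plane source, C(x,t) = M/(n_e·A·√(4πDt)) · exp(−(x−vt)²/(4Dt)), with n_e·A the pore (flow) area.
Plume center vt = 0.0363 × 90.8 = 3.29604 m, so the well at 1.47 m is 1.82604 m upgradient of the peak.
√(4πDt) = 7.936 m, giving peak height M/(n_e·A·√(4πDt)) = 276/(0.22 × 54.8 × 7.936) = 2.885 kg/m³.
(x−vt)²/(4Dt) = (-1.82604)²/(4 × 0.0552 × 90.8) = 0.1663; exp(−0.1663) = 0.8468.
C = 2.885 × 0.8468 = 2.44 kg/m³.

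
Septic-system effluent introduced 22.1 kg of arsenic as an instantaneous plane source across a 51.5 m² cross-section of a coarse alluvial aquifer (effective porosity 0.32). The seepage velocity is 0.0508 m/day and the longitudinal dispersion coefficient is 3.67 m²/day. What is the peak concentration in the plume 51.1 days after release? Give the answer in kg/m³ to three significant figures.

0.0276 kg/m³

The peak of an instantaneous 1D plume sits at x = vt; there the Gaussian factor is 1 and C_max = M/(n_e·A·√(4πDt)), where n_e·A is the pore area the mass is dissolved in.
√(4πDt) = √(4π × 3.67 × 51.1) = 48.55 m, so C_max = 22.1/(0.32 × 51.5 × 48.55) = 0.0276 kg/m³.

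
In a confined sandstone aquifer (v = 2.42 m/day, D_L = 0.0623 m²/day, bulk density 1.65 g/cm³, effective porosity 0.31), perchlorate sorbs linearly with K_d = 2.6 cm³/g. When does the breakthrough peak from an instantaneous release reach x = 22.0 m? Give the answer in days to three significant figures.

Retardation factor R = 1 + ρ_b·K_d/n = 1 + 1.65 × 2.6/0.31 = 14.84.
Sorption retards both mechanisms: v_R = v/R = 0.1631 m/day, D_R = D/R = 0.004198 m²/day.
Peak time from v_R²t² + 2D_R t − x² = 0: t = (√(D_R² + v_R²x²) − D_R)/v_R².
√(D_R² + v_R²x²) = √(0.004198² + 0.1631² × 22.0²) = 3.588; v_R² = 0.02660.
t = (3.588 − 0.004198)/0.02660 = 135 days.

135 days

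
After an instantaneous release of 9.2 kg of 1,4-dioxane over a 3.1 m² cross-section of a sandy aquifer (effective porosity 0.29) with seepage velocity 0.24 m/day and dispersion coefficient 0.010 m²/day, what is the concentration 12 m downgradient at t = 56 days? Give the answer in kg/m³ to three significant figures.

For an instantaneous plane source, C(x,t) = M/(n_e·A·√(4πDt)) · exp(−(x−vt)²/(4Dt)), with n_e·A the pore (flow) area.
Plume center vt = 0.24 × 56 = 13.44 m, so the well at 12 m is 1.44 m upgradient of the peak.
√(4πDt) = 2.653 m, giving peak height M/(n_e·A·√(4πDt)) = 9.2/(0.29 × 3.1 × 2.653) = 3.857 kg/m³.
(x−vt)²/(4Dt) = (-1.44)²/(4 × 0.010 × 56) = 0.9257; exp(−0.9257) = 0.3963.
C = 3.857 × 0.3963 = 1.53 kg/m³.

1.53 kg/m³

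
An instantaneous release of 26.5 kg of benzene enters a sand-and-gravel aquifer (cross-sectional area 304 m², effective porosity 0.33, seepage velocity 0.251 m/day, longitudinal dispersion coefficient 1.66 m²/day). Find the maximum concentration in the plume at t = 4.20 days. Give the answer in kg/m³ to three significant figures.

0.0282 kg/m³

The peak of an instantaneous 1D plume sits at x = vt; there the Gaussian factor is 1 and C_max = M/(n_e·A·√(4πDt)), where n_e·A is the pore area the mass is dissolved in.
√(4πDt) = √(4π × 1.66 × 4.20) = 9.360 m, so C_max = 26.5/(0.33 × 304 × 9.360) = 0.0282 kg/m³.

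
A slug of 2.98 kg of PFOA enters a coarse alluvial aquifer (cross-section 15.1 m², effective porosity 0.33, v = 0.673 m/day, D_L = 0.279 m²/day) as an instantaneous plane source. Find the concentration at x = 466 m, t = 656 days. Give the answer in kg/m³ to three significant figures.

For an instantaneous plane source, C(x,t) = M/(n_e·A·√(4πDt)) · exp(−(x−vt)²/(4Dt)), with n_e·A the pore (flow) area.
Plume center vt = 0.673 × 656 = 441.488 m, so the well at 466 m is 24.512 m downgradient of the peak.
√(4πDt) = 47.96 m, giving peak height M/(n_e·A·√(4πDt)) = 2.98/(0.33 × 15.1 × 47.96) = 0.01247 kg/m³.
(x−vt)²/(4Dt) = (24.512)²/(4 × 0.279 × 656) = 0.8207; exp(−0.8207) = 0.4401.
C = 0.01247 × 0.4401 = 0.00549 kg/m³.

0.00549 kg/m³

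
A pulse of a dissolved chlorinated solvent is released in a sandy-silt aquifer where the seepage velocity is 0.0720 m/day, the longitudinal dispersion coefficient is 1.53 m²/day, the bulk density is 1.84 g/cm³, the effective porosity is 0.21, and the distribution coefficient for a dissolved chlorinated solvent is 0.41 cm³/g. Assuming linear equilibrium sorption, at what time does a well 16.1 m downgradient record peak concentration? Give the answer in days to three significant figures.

345 days

Retardation factor R = 1 + ρ_b·K_d/n = 1 + 1.84 × 0.41/0.21 = 4.592.
Sorption retards both mechanisms: v_R = v/R = 0.01568 m/day, D_R = D/R = 0.3332 m²/day.
Peak time from v_R²t² + 2D_R t − x² = 0: t = (√(D_R² + v_R²x²) − D_R)/v_R².
√(D_R² + v_R²x²) = √(0.3332² + 0.01568² × 16.1²) = 0.4180; v_R² = 0.0002459.
t = (0.4180 − 0.3332)/0.0002459 = 345 days.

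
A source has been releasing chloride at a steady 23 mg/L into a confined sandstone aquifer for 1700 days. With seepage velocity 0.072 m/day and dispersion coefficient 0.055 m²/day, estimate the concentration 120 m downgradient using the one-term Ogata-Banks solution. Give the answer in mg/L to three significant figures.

13.1 mg/L

For a continuous step input, C/C₀ ≈ ½·erfc((x−vt)/(2√(Dt))).
vt = 0.072 × 1700 = 122.4 m and 2√(Dt) = 2√(0.055 × 1700) = 19.34 m.
Argument (x−vt)/(2√(Dt)) = (120 − 122.4)/19.34 = -0.1241; ½·erfc(-0.1241) = 0.5697.
C = 23 × 0.5697 = 13.1 mg/L.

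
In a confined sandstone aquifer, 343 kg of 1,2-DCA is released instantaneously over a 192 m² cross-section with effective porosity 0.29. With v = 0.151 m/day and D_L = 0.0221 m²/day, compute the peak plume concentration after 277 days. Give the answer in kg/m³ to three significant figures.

The peak of an instantaneous 1D plume sits at x = vt; there the Gaussian factor is 1 and C_max = M/(n_e·A·√(4πDt)), where n_e·A is the pore area the mass is dissolved in.
√(4πDt) = √(4π × 0.0221 × 277) = 8.771 m, so C_max = 343/(0.29 × 192 × 8.771) = 0.702 kg/m³.

0.702 kg/m³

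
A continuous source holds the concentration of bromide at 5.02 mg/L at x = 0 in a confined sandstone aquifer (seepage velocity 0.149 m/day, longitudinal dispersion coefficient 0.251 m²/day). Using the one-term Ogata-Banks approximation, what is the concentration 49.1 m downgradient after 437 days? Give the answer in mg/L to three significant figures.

4.32 mg/L

For a continuous step input, C/C₀ ≈ ½·erfc((x−vt)/(2√(Dt))).
vt = 0.149 × 437 = 65.113 m and 2√(Dt) = 2√(0.251 × 437) = 20.95 m.
Argument (x−vt)/(2√(Dt)) = (49.1 − 65.113)/20.95 = -0.7643; ½·erfc(-0.7643) = 0.8601.
C = 5.02 × 0.8601 = 4.32 mg/L.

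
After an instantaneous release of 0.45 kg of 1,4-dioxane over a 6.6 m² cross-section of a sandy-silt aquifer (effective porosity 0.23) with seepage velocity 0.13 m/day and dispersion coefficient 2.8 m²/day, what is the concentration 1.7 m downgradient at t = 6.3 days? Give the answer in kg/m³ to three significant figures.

For an instantaneous plane source, C(x,t) = M/(n_e·A·√(4πDt)) · exp(−(x−vt)²/(4Dt)), with n_e·A the pore (flow) area.
Plume center vt = 0.13 × 6.3 = 0.819 m, so the well at 1.7 m is 0.881 m downgradient of the peak.
√(4πDt) = 14.89 m, giving peak height M/(n_e·A·√(4πDt)) = 0.45/(0.23 × 6.6 × 14.89) = 0.01991 kg/m³.
(x−vt)²/(4Dt) = (0.881)²/(4 × 2.8 × 6.3) = 0.01100; exp(−0.01100) = 0.9891.
C = 0.01991 × 0.9891 = 0.0197 kg/m³.

0.0197 kg/m³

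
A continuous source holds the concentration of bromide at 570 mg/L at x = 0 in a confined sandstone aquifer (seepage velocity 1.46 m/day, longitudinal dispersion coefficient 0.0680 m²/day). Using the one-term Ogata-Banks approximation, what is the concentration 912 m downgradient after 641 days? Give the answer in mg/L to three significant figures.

For a continuous step input, C/C₀ ≈ ½·erfc((x−vt)/(2√(Dt))).
vt = 1.46 × 641 = 935.86 m and 2√(Dt) = 2√(0.0680 × 641) = 13.20 m.
Argument (x−vt)/(2√(Dt)) = (912 − 935.86)/13.20 = -1.808; ½·erfc(-1.808) = 0.9947.
C = 570 × 0.9947 = 567 mg/L.

567 mg/L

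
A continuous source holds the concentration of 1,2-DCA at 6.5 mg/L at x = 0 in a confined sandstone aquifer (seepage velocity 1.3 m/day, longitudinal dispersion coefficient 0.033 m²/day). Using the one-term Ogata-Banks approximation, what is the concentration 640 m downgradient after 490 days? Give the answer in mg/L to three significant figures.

1.94 mg/L

For a continuous step input, C/C₀ ≈ ½·erfc((x−vt)/(2√(Dt))).
vt = 1.3 × 490 = 637 m and 2√(Dt) = 2√(0.033 × 490) = 8.042 m.
Argument (x−vt)/(2√(Dt)) = (640 − 637)/8.042 = 0.3730; ½·erfc(0.3730) = 0.2989.
C = 6.5 × 0.2989 = 1.94 mg/L.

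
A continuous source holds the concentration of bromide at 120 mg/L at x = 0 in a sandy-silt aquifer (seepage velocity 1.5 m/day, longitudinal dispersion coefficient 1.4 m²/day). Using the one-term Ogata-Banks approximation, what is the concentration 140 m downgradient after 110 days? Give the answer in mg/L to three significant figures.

For a continuous step input, C/C₀ ≈ ½·erfc((x−vt)/(2√(Dt))).
vt = 1.5 × 110 = 165 m and 2√(Dt) = 2√(1.4 × 110) = 24.82 m.
Argument (x−vt)/(2√(Dt)) = (140 − 165)/24.82 = -1.007; ½·erfc(-1.007) = 0.9228.
C = 120 × 0.9228 = 111 mg/L.

111 mg/L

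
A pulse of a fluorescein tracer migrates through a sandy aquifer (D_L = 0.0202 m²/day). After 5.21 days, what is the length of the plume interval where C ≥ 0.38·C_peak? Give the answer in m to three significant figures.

1.28 m

The plume is Gaussian with σ = √(2Dt) = √(2 × 0.0202 × 5.21) = 0.4588 m.
C/C_peak = exp(−Δx²/(2σ²)) = 0.38 ⇒ Δx = σ·√(−2 ln 0.38) = 0.4588 × 1.391 = 0.6382 m.
Width = 2Δx = 1.28 m.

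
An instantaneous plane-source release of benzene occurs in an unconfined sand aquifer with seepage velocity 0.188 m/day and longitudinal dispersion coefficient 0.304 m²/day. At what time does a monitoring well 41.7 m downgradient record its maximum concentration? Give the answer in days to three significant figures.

213 days

For the 1D instantaneous-source solution, setting ∂C/∂t = 0 at fixed x gives v²t² + 2Dt − x² = 0, so t = (√(D² + v²x²) − D)/v².
√(D² + v²x²) = √(0.304² + 0.188² × 41.7²) = 7.845; v² = 0.035344.
t = (7.845 − 0.304)/0.035344 = 213 days (vs. the pure-advection estimate x/v = 222 d).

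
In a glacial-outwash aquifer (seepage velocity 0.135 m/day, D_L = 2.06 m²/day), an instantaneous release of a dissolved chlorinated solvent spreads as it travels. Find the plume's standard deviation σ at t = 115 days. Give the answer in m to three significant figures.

21.8 m

Dispersive spreading gives a Gaussian with σ² = 2Dt; advection only shifts the center.
σ = √(2 × 2.06 × 115) = 21.8 m.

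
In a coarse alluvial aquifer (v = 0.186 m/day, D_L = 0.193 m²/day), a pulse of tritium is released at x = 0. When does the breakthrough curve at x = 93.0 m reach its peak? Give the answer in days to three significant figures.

494 days

For the 1D instantaneous-source solution, setting ∂C/∂t = 0 at fixed x gives v²t² + 2Dt − x² = 0, so t = (√(D² + v²x²) − D)/v².
√(D² + v²x²) = √(0.193² + 0.186² × 93.0²) = 17.30; v² = 0.034596.
t = (17.30 − 0.193)/0.034596 = 494 days (vs. the pure-advection estimate x/v = 500 d).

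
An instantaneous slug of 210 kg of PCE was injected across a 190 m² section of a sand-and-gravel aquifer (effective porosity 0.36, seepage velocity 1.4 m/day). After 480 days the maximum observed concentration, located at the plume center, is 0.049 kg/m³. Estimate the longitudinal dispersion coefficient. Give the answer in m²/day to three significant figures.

0.651 m²/day

At the plume center C_max = M/(n_e·A·√(4πDt)), so D = M²/(4πt·(n_e·A·C_max)²).
n_e·A·C_max = 0.36 × 190 × 0.049 = 3.352 kg/m.
D = 210²/(4π × 480 × 3.352²) = 0.651 m²/day.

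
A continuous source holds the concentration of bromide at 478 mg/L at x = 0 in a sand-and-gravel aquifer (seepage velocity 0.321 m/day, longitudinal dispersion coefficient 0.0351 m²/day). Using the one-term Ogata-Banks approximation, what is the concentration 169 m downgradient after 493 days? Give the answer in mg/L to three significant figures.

For a continuous step input, C/C₀ ≈ ½·erfc((x−vt)/(2√(Dt))).
vt = 0.321 × 493 = 158.253 m and 2√(Dt) = 2√(0.0351 × 493) = 8.320 m.
Argument (x−vt)/(2√(Dt)) = (169 − 158.253)/8.320 = 1.292; ½·erfc(1.292) = 0.03384.
C = 478 × 0.03384 = 16.2 mg/L.

16.2 mg/L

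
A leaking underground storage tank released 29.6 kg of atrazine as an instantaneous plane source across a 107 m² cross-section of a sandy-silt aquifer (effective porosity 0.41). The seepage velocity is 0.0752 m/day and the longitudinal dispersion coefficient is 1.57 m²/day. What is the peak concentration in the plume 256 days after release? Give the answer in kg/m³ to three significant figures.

The peak of an instantaneous 1D plume sits at x = vt; there the Gaussian factor is 1 and C_max = M/(n_e·A·√(4πDt)), where n_e·A is the pore area the mass is dissolved in.
√(4πDt) = √(4π × 1.57 × 256) = 71.07 m, so C_max = 29.6/(0.41 × 107 × 71.07) = 0.00949 kg/m³.

0.00949 kg/m³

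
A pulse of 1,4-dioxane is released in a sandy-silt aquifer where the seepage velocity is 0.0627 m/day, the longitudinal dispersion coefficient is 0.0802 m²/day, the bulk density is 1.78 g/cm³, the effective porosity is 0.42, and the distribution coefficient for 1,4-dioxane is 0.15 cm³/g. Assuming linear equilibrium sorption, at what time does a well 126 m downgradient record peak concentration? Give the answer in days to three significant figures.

Retardation factor R = 1 + ρ_b·K_d/n = 1 + 1.78 × 0.15/0.42 = 1.636.
Sorption retards both mechanisms: v_R = v/R = 0.03833 m/day, D_R = D/R = 0.04902 m²/day.
Peak time from v_R²t² + 2D_R t − x² = 0: t = (√(D_R² + v_R²x²) − D_R)/v_R².
√(D_R² + v_R²x²) = √(0.04902² + 0.03833² × 126²) = 4.830; v_R² = 0.001469.
t = (4.830 − 0.04902)/0.001469 = 3250 days.

3250 days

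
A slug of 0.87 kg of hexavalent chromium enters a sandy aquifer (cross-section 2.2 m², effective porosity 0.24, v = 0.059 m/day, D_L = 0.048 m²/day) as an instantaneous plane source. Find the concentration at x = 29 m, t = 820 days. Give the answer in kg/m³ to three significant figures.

0.00682 kg/m³

For an instantaneous plane source, C(x,t) = M/(n_e·A·√(4πDt)) · exp(−(x−vt)²/(4Dt)), with n_e·A the pore (flow) area.
Plume center vt = 0.059 × 820 = 48.38 m, so the well at 29 m is 19.38 m upgradient of the peak.
√(4πDt) = 22.24 m, giving peak height M/(n_e·A·√(4πDt)) = 0.87/(0.24 × 2.2 × 22.24) = 0.07409 kg/m³.
(x−vt)²/(4Dt) = (-19.38)²/(4 × 0.048 × 820) = 2.386; exp(−2.386) = 0.09200.
C = 0.07409 × 0.09200 = 0.00682 kg/m³.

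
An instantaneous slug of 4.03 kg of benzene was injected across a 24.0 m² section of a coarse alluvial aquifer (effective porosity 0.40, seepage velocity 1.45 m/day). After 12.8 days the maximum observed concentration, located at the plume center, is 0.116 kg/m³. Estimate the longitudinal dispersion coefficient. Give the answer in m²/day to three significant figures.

At the plume center C_max = M/(n_e·A·√(4πDt)), so D = M²/(4πt·(n_e·A·C_max)²).
n_e·A·C_max = 0.40 × 24.0 × 0.116 = 1.114 kg/m.
D = 4.03²/(4π × 12.8 × 1.114²) = 0.0814 m²/day.

0.0814 m²/day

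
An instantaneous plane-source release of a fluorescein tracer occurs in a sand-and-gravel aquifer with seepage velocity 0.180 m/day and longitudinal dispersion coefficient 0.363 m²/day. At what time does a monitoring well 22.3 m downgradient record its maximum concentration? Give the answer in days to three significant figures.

113 days

For the 1D instantaneous-source solution, setting ∂C/∂t = 0 at fixed x gives v²t² + 2Dt − x² = 0, so t = (√(D² + v²x²) − D)/v².
√(D² + v²x²) = √(0.363² + 0.180² × 22.3²) = 4.030; v² = 0.0324.
t = (4.030 − 0.363)/0.0324 = 113 days (vs. the pure-advection estimate x/v = 124 d).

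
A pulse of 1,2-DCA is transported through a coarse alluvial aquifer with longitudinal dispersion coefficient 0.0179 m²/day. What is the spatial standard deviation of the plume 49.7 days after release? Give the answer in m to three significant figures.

Dispersive spreading gives a Gaussian with σ² = 2Dt; advection only shifts the center.
σ = √(2 × 0.0179 × 49.7) = 1.33 m.

1.33 m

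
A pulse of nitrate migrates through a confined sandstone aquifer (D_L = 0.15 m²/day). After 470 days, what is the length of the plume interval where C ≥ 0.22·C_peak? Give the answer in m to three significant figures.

The plume is Gaussian with σ = √(2Dt) = √(2 × 0.15 × 470) = 11.87 m.
C/C_peak = exp(−Δx²/(2σ²)) = 0.22 ⇒ Δx = σ·√(−2 ln 0.22) = 11.87 × 1.740 = 20.65 m.
Width = 2Δx = 41.3 m.

41.3 m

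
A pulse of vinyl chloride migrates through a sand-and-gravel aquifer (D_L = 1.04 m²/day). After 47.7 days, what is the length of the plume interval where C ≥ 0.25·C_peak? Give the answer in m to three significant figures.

33.2 m

The plume is Gaussian with σ = √(2Dt) = √(2 × 1.04 × 47.7) = 9.961 m.
C/C_peak = exp(−Δx²/(2σ²)) = 0.25 ⇒ Δx = σ·√(−2 ln 0.25) = 9.961 × 1.665 = 16.59 m.
Width = 2Δx = 33.2 m.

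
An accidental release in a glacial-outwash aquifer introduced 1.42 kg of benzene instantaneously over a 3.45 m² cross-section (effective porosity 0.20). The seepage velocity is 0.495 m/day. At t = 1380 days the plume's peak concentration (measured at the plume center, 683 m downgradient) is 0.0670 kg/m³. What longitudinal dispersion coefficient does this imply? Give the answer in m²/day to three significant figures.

At the plume center C_max = M/(n_e·A·√(4πDt)), so D = M²/(4πt·(n_e·A·C_max)²).
n_e·A·C_max = 0.20 × 3.45 × 0.0670 = 0.04623 kg/m.
D = 1.42²/(4π × 1380 × 0.04623²) = 0.0544 m²/day.

0.0544 m²/day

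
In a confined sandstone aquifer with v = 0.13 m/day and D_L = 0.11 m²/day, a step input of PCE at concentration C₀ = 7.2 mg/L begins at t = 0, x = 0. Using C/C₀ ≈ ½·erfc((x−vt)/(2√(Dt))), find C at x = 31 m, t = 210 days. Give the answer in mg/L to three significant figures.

2.11 mg/L

For a continuous step input, C/C₀ ≈ ½·erfc((x−vt)/(2√(Dt))).
vt = 0.13 × 210 = 27.3 m and 2√(Dt) = 2√(0.11 × 210) = 9.612 m.
Argument (x−vt)/(2√(Dt)) = (31 − 27.3)/9.612 = 0.3849; ½·erfc(0.3849) = 0.2931.
C = 7.2 × 0.2931 = 2.11 mg/L.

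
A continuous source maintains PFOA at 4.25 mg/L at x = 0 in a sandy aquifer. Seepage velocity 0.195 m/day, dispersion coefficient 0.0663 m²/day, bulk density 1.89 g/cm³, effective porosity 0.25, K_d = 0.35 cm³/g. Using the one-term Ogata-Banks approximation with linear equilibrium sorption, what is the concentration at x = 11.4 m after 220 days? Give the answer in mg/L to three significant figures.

Retardation factor R = 1 + ρ_b·K_d/n = 1 + 1.89 × 0.35/0.25 = 3.646.
Sorption retards both mechanisms: v_R = v/R = 0.05348 m/day, D_R = D/R = 0.01818 m²/day.
v_R·t = 0.05348 × 220 = 11.7656 m; 2√(D_R t) = 4.000 m; argument = (11.4 − 11.7656)/4.000 = -0.09140.
C = C₀ × ½·erfc(-0.09140) = 4.25 × 0.5514 = 2.34 mg/L.

2.34 mg/L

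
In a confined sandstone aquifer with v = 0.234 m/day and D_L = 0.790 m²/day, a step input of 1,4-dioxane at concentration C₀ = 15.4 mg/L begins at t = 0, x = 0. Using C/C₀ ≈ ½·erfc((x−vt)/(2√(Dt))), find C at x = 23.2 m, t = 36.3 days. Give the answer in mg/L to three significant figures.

For a continuous step input, C/C₀ ≈ ½·erfc((x−vt)/(2√(Dt))).
vt = 0.234 × 36.3 = 8.4942 m and 2√(Dt) = 2√(0.790 × 36.3) = 10.71 m.
Argument (x−vt)/(2√(Dt)) = (23.2 − 8.4942)/10.71 = 1.373; ½·erfc(1.373) = 0.02609.
C = 15.4 × 0.02609 = 0.402 mg/L.

0.402 mg/L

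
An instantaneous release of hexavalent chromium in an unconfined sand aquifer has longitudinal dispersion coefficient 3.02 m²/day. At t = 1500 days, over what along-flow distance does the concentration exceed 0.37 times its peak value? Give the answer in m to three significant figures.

The plume is Gaussian with σ = √(2Dt) = √(2 × 3.02 × 1500) = 95.18 m.
C/C_peak = exp(−Δx²/(2σ²)) = 0.37 ⇒ Δx = σ·√(−2 ln 0.37) = 95.18 × 1.410 = 134.2 m.
Width = 2Δx = 268 m.

268 m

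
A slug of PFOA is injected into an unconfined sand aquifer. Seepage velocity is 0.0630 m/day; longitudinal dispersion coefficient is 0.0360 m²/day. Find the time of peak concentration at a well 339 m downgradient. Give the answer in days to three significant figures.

For the 1D instantaneous-source solution, setting ∂C/∂t = 0 at fixed x gives v²t² + 2Dt − x² = 0, so t = (√(D² + v²x²) − D)/v².
√(D² + v²x²) = √(0.0360² + 0.0630² × 339²) = 21.36; v² = 0.003969.
t = (21.36 − 0.0360)/0.003969 = 5370 days (vs. the pure-advection estimate x/v = 5380 d).

5370 days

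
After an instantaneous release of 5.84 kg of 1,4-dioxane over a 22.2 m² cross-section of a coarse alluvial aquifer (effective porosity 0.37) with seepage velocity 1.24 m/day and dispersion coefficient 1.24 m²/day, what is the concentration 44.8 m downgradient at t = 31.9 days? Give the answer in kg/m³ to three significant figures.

0.0268 kg/m³

For an instantaneous plane source, C(x,t) = M/(n_e·A·√(4πDt)) · exp(−(x−vt)²/(4Dt)), with n_e·A the pore (flow) area.
Plume center vt = 1.24 × 31.9 = 39.556 m, so the well at 44.8 m is 5.244 m downgradient of the peak.
√(4πDt) = 22.30 m, giving peak height M/(n_e·A·√(4πDt)) = 5.84/(0.37 × 22.2 × 22.30) = 0.03188 kg/m³.
(x−vt)²/(4Dt) = (5.244)²/(4 × 1.24 × 31.9) = 0.1738; exp(−0.1738) = 0.8405.
C = 0.03188 × 0.8405 = 0.0268 kg/m³.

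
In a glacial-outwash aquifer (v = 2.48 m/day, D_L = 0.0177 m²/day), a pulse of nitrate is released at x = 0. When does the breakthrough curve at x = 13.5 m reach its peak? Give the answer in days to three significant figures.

For the 1D instantaneous-source solution, setting ∂C/∂t = 0 at fixed x gives v²t² + 2Dt − x² = 0, so t = (√(D² + v²x²) − D)/v².
√(D² + v²x²) = √(0.0177² + 2.48² × 13.5²) = 33.48; v² = 6.1504.
t = (33.48 − 0.0177)/6.1504 = 5.44 days (vs. the pure-advection estimate x/v = 5.44 d).

5.44 days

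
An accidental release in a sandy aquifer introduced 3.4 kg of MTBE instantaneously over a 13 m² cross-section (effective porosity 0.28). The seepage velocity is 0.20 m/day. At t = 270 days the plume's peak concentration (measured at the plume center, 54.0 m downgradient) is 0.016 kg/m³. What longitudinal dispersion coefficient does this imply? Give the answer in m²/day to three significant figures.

At the plume center C_max = M/(n_e·A·√(4πDt)), so D = M²/(4πt·(n_e·A·C_max)²).
n_e·A·C_max = 0.28 × 13 × 0.016 = 0.05824 kg/m.
D = 3.4²/(4π × 270 × 0.05824²) = 1.00 m²/day.

1.00 m²/day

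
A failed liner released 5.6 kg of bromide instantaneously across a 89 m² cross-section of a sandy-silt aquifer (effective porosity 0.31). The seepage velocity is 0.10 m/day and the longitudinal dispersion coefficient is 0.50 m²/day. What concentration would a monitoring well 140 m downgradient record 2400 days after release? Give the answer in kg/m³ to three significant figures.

0.000206 kg/m³

For an instantaneous plane source, C(x,t) = M/(n_e·A·√(4πDt)) · exp(−(x−vt)²/(4Dt)), with n_e·A the pore (flow) area.
Plume center vt = 0.10 × 2400 = 240 m, so the well at 140 m is 100 m upgradient of the peak.
√(4πDt) = 122.8 m, giving peak height M/(n_e·A·√(4πDt)) = 5.6/(0.31 × 89 × 122.8) = 0.001653 kg/m³.
(x−vt)²/(4Dt) = (-100)²/(4 × 0.50 × 2400) = 2.083; exp(−2.083) = 0.1246.
C = 0.001653 × 0.1246 = 0.000206 kg/m³.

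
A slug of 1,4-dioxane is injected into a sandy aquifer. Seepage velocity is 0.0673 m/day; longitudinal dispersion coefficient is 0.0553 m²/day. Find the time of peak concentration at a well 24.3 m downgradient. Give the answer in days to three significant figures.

349 days

For the 1D instantaneous-source solution, setting ∂C/∂t = 0 at fixed x gives v²t² + 2Dt − x² = 0, so t = (√(D² + v²x²) − D)/v².
√(D² + v²x²) = √(0.0553² + 0.0673² × 24.3²) = 1.636; v² = 0.00452929.
t = (1.636 − 0.0553)/0.00452929 = 349 days (vs. the pure-advection estimate x/v = 361 d).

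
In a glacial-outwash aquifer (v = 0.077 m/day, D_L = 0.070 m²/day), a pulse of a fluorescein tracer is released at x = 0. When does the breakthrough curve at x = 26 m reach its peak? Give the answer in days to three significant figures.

For the 1D instantaneous-source solution, setting ∂C/∂t = 0 at fixed x gives v²t² + 2Dt − x² = 0, so t = (√(D² + v²x²) − D)/v².
√(D² + v²x²) = √(0.070² + 0.077² × 26²) = 2.003; v² = 0.005929.
t = (2.003 − 0.070)/0.005929 = 326 days (vs. the pure-advection estimate x/v = 338 d).

326 days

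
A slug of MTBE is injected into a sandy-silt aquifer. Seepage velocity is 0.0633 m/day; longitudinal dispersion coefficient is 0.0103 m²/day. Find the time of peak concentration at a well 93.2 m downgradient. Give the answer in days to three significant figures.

1470 days

For the 1D instantaneous-source solution, setting ∂C/∂t = 0 at fixed x gives v²t² + 2Dt − x² = 0, so t = (√(D² + v²x²) − D)/v².
√(D² + v²x²) = √(0.0103² + 0.0633² × 93.2²) = 5.900; v² = 0.00400689.
t = (5.900 − 0.0103)/0.00400689 = 1470 days (vs. the pure-advection estimate x/v = 1470 d).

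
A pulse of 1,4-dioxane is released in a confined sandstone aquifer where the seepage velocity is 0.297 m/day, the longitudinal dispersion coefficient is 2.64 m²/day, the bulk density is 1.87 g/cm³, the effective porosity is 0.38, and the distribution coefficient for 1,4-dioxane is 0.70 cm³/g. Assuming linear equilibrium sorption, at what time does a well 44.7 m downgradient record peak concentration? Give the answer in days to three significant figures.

549 days

Retardation factor R = 1 + ρ_b·K_d/n = 1 + 1.87 × 0.70/0.38 = 4.445.
Sorption retards both mechanisms: v_R = v/R = 0.06682 m/day, D_R = D/R = 0.5939 m²/day.
Peak time from v_R²t² + 2D_R t − x² = 0: t = (√(D_R² + v_R²x²) − D_R)/v_R².
√(D_R² + v_R²x²) = √(0.5939² + 0.06682² × 44.7²) = 3.045; v_R² = 0.004465.
t = (3.045 − 0.5939)/0.004465 = 549 days.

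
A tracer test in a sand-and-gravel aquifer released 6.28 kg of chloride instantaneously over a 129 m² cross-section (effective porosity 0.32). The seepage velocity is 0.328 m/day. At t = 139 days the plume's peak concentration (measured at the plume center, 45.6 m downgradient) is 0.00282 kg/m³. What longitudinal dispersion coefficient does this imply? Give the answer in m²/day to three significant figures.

1.67 m²/day

At the plume center C_max = M/(n_e·A·√(4πDt)), so D = M²/(4πt·(n_e·A·C_max)²).
n_e·A·C_max = 0.32 × 129 × 0.00282 = 0.1164 kg/m.
D = 6.28²/(4π × 139 × 0.1164²) = 1.67 m²/day.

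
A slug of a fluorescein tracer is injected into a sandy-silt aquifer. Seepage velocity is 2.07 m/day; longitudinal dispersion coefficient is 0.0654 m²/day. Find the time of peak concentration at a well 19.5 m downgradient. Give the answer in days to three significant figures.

9.41 days

For the 1D instantaneous-source solution, setting ∂C/∂t = 0 at fixed x gives v²t² + 2Dt − x² = 0, so t = (√(D² + v²x²) − D)/v².
√(D² + v²x²) = √(0.0654² + 2.07² × 19.5²) = 40.37; v² = 4.2849.
t = (40.37 − 0.0654)/4.2849 = 9.41 days (vs. the pure-advection estimate x/v = 9.42 d).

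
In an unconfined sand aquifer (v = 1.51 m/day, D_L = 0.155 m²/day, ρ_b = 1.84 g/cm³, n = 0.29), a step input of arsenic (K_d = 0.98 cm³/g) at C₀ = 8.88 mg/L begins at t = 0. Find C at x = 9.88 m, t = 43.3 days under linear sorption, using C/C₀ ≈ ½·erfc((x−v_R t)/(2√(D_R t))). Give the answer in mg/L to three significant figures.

2.43 mg/L

Retardation factor R = 1 + ρ_b·K_d/n = 1 + 1.84 × 0.98/0.29 = 7.218.
Sorption retards both mechanisms: v_R = v/R = 0.2092 m/day, D_R = D/R = 0.02147 m²/day.
v_R·t = 0.2092 × 43.3 = 9.05836 m; 2√(D_R t) = 1.928 m; argument = (9.88 − 9.05836)/1.928 = 0.4262.
C = C₀ × ½·erfc(0.4262) = 8.88 × 0.2733 = 2.43 mg/L.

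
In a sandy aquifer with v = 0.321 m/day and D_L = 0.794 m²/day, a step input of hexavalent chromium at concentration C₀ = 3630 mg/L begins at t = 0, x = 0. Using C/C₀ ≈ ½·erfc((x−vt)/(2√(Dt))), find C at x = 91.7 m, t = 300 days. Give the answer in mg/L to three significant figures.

2120 mg/L

For a continuous step input, C/C₀ ≈ ½·erfc((x−vt)/(2√(Dt))).
vt = 0.321 × 300 = 96.3 m and 2√(Dt) = 2√(0.794 × 300) = 30.87 m.
Argument (x−vt)/(2√(Dt)) = (91.7 − 96.3)/30.87 = -0.1490; ½·erfc(-0.1490) = 0.5834.
C = 3630 × 0.5834 = 2120 mg/L.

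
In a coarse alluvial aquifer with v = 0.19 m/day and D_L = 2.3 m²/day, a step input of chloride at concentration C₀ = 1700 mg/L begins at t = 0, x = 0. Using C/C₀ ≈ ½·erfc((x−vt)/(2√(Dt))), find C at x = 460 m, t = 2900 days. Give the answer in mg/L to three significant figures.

1330 mg/L

For a continuous step input, C/C₀ ≈ ½·erfc((x−vt)/(2√(Dt))).
vt = 0.19 × 2900 = 551 m and 2√(Dt) = 2√(2.3 × 2900) = 163.3 m.
Argument (x−vt)/(2√(Dt)) = (460 − 551)/163.3 = -0.5573; ½·erfc(-0.5573) = 0.7847.
C = 1700 × 0.7847 = 1330 mg/L.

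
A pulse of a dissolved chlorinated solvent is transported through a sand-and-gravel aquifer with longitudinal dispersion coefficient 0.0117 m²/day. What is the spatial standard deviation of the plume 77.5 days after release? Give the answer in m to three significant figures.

Dispersive spreading gives a Gaussian with σ² = 2Dt; advection only shifts the center.
σ = √(2 × 0.0117 × 77.5) = 1.35 m.

1.35 m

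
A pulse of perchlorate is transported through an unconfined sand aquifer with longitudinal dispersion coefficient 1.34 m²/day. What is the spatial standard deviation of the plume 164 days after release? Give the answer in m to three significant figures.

Dispersive spreading gives a Gaussian with σ² = 2Dt; advection only shifts the center.
σ = √(2 × 1.34 × 164) = 21.0 m.

21.0 m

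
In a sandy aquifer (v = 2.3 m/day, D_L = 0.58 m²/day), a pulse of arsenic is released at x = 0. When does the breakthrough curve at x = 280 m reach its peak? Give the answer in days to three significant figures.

122 days

For the 1D instantaneous-source solution, setting ∂C/∂t = 0 at fixed x gives v²t² + 2Dt − x² = 0, so t = (√(D² + v²x²) − D)/v².
√(D² + v²x²) = √(0.58² + 2.3² × 280²) = 644.0; v² = 5.29.
t = (644.0 − 0.58)/5.29 = 122 days (vs. the pure-advection estimate x/v = 122 d).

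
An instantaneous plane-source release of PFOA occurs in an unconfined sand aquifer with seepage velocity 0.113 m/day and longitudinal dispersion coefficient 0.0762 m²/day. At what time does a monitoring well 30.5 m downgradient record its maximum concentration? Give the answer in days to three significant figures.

For the 1D instantaneous-source solution, setting ∂C/∂t = 0 at fixed x gives v²t² + 2Dt − x² = 0, so t = (√(D² + v²x²) − D)/v².
√(D² + v²x²) = √(0.0762² + 0.113² × 30.5²) = 3.447; v² = 0.012769.
t = (3.447 − 0.0762)/0.012769 = 264 days (vs. the pure-advection estimate x/v = 270 d).

264 days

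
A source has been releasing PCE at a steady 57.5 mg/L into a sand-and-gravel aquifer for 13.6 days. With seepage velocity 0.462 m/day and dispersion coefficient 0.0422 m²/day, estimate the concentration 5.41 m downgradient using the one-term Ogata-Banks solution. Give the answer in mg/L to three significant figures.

For a continuous step input, C/C₀ ≈ ½·erfc((x−vt)/(2√(Dt))).
vt = 0.462 × 13.6 = 6.2832 m and 2√(Dt) = 2√(0.0422 × 13.6) = 1.515 m.
Argument (x−vt)/(2√(Dt)) = (5.41 − 6.2832)/1.515 = -0.5764; ½·erfc(-0.5764) = 0.7925.
C = 57.5 × 0.7925 = 45.6 mg/L.

45.6 mg/L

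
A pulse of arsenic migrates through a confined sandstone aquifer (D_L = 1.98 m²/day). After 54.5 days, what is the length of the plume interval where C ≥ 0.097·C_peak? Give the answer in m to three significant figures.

63.5 m

The plume is Gaussian with σ = √(2Dt) = √(2 × 1.98 × 54.5) = 14.69 m.
C/C_peak = exp(−Δx²/(2σ²)) = 0.097 ⇒ Δx = σ·√(−2 ln 0.097) = 14.69 × 2.160 = 31.73 m.
Width = 2Δx = 63.5 m.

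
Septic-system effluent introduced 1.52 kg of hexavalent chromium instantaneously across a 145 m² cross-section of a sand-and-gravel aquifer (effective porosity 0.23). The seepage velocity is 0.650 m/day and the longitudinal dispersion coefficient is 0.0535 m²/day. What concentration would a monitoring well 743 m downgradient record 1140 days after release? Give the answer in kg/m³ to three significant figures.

0.00162 kg/m³

For an instantaneous plane source, C(x,t) = M/(n_e·A·√(4πDt)) · exp(−(x−vt)²/(4Dt)), with n_e·A the pore (flow) area.
Plume center vt = 0.650 × 1140 = 741 m, so the well at 743 m is 2 m downgradient of the peak.
√(4πDt) = 27.68 m, giving peak height M/(n_e·A·√(4πDt)) = 1.52/(0.23 × 145 × 27.68) = 0.001647 kg/m³.
(x−vt)²/(4Dt) = (2)²/(4 × 0.0535 × 1140) = 0.01640; exp(−0.01640) = 0.9837.
C = 0.001647 × 0.9837 = 0.00162 kg/m³.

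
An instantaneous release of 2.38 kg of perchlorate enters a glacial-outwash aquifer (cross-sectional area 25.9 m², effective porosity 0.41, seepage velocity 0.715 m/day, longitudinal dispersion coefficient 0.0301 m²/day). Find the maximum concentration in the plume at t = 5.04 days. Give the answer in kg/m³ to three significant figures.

The peak of an instantaneous 1D plume sits at x = vt; there the Gaussian factor is 1 and C_max = M/(n_e·A·√(4πDt)), where n_e·A is the pore area the mass is dissolved in.
√(4πDt) = √(4π × 0.0301 × 5.04) = 1.381 m, so C_max = 2.38/(0.41 × 25.9 × 1.381) = 0.162 kg/m³.

0.162 kg/m³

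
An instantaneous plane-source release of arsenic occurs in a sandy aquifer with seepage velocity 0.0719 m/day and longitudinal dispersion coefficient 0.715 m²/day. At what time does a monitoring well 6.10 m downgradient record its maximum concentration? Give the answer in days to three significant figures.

23.9 days

For the 1D instantaneous-source solution, setting ∂C/∂t = 0 at fixed x gives v²t² + 2Dt − x² = 0, so t = (√(D² + v²x²) − D)/v².
√(D² + v²x²) = √(0.715² + 0.0719² × 6.10²) = 0.8388; v² = 0.00516961.
t = (0.8388 − 0.715)/0.00516961 = 23.9 days (vs. the pure-advection estimate x/v = 84.8 d).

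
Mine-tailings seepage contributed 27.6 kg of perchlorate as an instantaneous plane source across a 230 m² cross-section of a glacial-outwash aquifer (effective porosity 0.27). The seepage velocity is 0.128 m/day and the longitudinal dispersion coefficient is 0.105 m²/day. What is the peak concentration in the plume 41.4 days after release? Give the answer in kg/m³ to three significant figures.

The peak of an instantaneous 1D plume sits at x = vt; there the Gaussian factor is 1 and C_max = M/(n_e·A·√(4πDt)), where n_e·A is the pore area the mass is dissolved in.
√(4πDt) = √(4π × 0.105 × 41.4) = 7.391 m, so C_max = 27.6/(0.27 × 230 × 7.391) = 0.0601 kg/m³.

0.0601 kg/m³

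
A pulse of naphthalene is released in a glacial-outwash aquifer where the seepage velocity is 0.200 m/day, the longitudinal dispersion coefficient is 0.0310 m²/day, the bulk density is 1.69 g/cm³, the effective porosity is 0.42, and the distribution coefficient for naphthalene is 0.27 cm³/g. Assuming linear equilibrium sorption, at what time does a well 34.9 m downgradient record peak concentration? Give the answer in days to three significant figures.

Retardation factor R = 1 + ρ_b·K_d/n = 1 + 1.69 × 0.27/0.42 = 2.086.
Sorption retards both mechanisms: v_R = v/R = 0.09588 m/day, D_R = D/R = 0.01486 m²/day.
Peak time from v_R²t² + 2D_R t − x² = 0: t = (√(D_R² + v_R²x²) − D_R)/v_R².
√(D_R² + v_R²x²) = √(0.01486² + 0.09588² × 34.9²) = 3.346; v_R² = 0.009193.
t = (3.346 − 0.01486)/0.009193 = 362 days.

362 days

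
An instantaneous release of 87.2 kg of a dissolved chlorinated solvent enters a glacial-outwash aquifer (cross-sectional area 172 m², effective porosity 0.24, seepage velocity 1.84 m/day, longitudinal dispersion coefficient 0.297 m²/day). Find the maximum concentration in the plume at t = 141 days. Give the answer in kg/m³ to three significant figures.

0.0921 kg/m³

The peak of an instantaneous 1D plume sits at x = vt; there the Gaussian factor is 1 and C_max = M/(n_e·A·√(4πDt)), where n_e·A is the pore area the mass is dissolved in.
√(4πDt) = √(4π × 0.297 × 141) = 22.94 m, so C_max = 87.2/(0.24 × 172 × 22.94) = 0.0921 kg/m³.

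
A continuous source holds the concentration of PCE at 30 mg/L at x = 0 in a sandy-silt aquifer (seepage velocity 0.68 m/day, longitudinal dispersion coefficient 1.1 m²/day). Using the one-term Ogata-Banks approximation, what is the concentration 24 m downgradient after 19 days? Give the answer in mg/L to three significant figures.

For a continuous step input, C/C₀ ≈ ½·erfc((x−vt)/(2√(Dt))).
vt = 0.68 × 19 = 12.92 m and 2√(Dt) = 2√(1.1 × 19) = 9.143 m.
Argument (x−vt)/(2√(Dt)) = (24 − 12.92)/9.143 = 1.212; ½·erfc(1.212) = 0.04326.
C = 30 × 0.04326 = 1.30 mg/L.

1.30 mg/L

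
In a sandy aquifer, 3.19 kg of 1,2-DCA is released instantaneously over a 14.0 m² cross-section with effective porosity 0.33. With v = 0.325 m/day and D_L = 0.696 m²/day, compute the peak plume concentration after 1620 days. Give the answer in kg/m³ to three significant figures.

The peak of an instantaneous 1D plume sits at x = vt; there the Gaussian factor is 1 and C_max = M/(n_e·A·√(4πDt)), where n_e·A is the pore area the mass is dissolved in.
√(4πDt) = √(4π × 0.696 × 1620) = 119.0 m, so C_max = 3.19/(0.33 × 14.0 × 119.0) = 0.00580 kg/m³.

0.00580 kg/m³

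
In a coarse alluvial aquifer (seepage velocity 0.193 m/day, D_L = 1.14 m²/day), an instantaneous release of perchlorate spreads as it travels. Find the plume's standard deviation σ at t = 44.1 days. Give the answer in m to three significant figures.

Dispersive spreading gives a Gaussian with σ² = 2Dt; advection only shifts the center.
σ = √(2 × 1.14 × 44.1) = 10.0 m.

10.0 m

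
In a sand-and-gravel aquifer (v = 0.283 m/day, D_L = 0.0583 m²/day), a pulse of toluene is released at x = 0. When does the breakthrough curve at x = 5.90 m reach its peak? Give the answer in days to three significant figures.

20.1 days

For the 1D instantaneous-source solution, setting ∂C/∂t = 0 at fixed x gives v²t² + 2Dt − x² = 0, so t = (√(D² + v²x²) − D)/v².
√(D² + v²x²) = √(0.0583² + 0.283² × 5.90²) = 1.671; v² = 0.080089.
t = (1.671 − 0.0583)/0.080089 = 20.1 days (vs. the pure-advection estimate x/v = 20.8 d).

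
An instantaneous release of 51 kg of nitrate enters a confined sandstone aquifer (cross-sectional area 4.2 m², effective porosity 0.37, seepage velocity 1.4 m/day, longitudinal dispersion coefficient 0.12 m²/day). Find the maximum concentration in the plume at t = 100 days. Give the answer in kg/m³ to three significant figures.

2.67 kg/m³

The peak of an instantaneous 1D plume sits at x = vt; there the Gaussian factor is 1 and C_max = M/(n_e·A·√(4πDt)), where n_e·A is the pore area the mass is dissolved in.
√(4πDt) = √(4π × 0.12 × 100) = 12.28 m, so C_max = 51/(0.37 × 4.2 × 12.28) = 2.67 kg/m³.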